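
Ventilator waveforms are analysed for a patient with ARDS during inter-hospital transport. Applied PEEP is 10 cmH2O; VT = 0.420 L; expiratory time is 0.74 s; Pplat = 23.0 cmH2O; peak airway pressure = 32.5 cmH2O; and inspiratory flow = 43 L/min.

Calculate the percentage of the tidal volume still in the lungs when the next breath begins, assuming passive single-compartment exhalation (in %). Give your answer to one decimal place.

17.8

Flow: 43 L/min ÷ 60 = 0.7167 L/s.
R = (PIP − Pplat)/V̇ = (32.5 − 23.0) / 0.7167 = 9.5/0.7167 = 13.255 cmH2O·s/L.
C = Vt/(Pplat − PEEP) = 420.0 / (23.0 − 10) = 420.0/13.0 = 32.308 mL/cmH2O.
τ = R × C = 13.255 × 0.03231 L/cmH2O = 0.4283 s.
Fraction remaining at end-expiration = e^(−Te/τ) = e^(−0.74/0.4283) = 0.1777 → 17.77%.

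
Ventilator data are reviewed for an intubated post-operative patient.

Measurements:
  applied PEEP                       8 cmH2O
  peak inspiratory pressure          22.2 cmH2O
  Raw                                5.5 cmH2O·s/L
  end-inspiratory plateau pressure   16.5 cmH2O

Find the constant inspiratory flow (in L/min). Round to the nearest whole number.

62

flow = (PIP − Pplat) / Raw = (22.2 − 16.5) / 5.5 = 1.036 L/s × 60 = 62.16 L/min.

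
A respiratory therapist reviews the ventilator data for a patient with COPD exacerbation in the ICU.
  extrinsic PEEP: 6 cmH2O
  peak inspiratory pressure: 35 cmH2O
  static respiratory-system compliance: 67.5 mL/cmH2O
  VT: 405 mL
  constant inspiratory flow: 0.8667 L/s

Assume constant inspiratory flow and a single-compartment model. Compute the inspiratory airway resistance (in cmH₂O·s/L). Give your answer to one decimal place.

Equation of motion (constant flow): PIP = Vt/C + R·V̇ + PEEP.
R·V̇ = PIP − Vt/C − PEEP = 35 − 405/67.5 − 6 = 35 − 6.0 − 6 = 23.0 cmH2O.
R = 23.0 / 0.8667 = 26.537 cmH2O·s/L.

26.5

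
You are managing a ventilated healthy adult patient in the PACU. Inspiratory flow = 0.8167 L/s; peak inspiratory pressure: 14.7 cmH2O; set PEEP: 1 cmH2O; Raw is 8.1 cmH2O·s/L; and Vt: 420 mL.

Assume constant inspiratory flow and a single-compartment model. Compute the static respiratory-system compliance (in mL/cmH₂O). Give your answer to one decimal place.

Equation of motion (constant flow): PIP = Vt/C + R·V̇ + PEEP.
Vt/C = PIP − R·V̇ − PEEP = 14.7 − 8.1×0.8167 − 1 = 14.7 − 6.615 − 1 = 7.085 cmH2O.
C = Vt / 7.085 = 420 / 7.085 = 59.28 mL/cmH2O.

59.3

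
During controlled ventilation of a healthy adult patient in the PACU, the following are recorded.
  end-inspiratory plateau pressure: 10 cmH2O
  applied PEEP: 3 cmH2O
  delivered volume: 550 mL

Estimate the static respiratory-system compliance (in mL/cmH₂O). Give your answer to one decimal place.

78.6

Cstat = Vt / (Pplat − PEEP) = 550 / (10 − 3) = 550 / 7.0 = 78.571 mL/cmH2O.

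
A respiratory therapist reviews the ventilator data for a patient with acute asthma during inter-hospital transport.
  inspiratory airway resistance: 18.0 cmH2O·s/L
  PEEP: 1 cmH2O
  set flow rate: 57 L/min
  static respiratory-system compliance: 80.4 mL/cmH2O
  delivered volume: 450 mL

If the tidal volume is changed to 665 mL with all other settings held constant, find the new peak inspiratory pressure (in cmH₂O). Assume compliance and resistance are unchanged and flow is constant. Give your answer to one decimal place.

26.4

Flow: 57 L/min ÷ 60 = 0.95 L/s.
PIP = Vt/C + R·V̇ + PEEP (constant-flow equation of motion).
Only the elastic term changes: ΔPIP = ΔVt / C = (665 − 450) / 80.4 = 2.674 cmH2O.
Original PIP = 450/80.4 + 18.0×0.95 + 1 = 23.697 cmH2O; new PIP = 23.697 + (2.674) = 26.371 cmH2O.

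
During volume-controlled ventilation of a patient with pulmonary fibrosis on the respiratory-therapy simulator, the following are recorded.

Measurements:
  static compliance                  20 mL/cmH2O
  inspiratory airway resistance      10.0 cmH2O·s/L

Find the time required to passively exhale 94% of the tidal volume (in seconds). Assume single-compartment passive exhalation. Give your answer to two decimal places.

0.56

τ = R × C = 10.0 × 20 mL/cmH2O = 10.0 × 0.020 L/cmH2O = 0.2 s.
Exhaled fraction f = 1 − e^(−t/τ) → t = −τ·ln(1 − f) = −0.2·ln(0.06) = 0.5627 s.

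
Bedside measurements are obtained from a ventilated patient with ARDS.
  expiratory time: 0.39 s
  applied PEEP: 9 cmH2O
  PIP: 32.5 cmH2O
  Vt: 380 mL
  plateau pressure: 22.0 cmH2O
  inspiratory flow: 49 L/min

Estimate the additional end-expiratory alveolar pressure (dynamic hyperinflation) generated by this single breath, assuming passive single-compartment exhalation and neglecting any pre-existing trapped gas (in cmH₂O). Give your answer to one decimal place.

Flow: 49 L/min ÷ 60 = 0.8167 L/s.
R = (PIP − Pplat)/V̇ = (32.5 − 22.0) / 0.8167 = 10.5/0.8167 = 12.857 cmH2O·s/L.
C = Vt/(Pplat − PEEP) = 380.0 / (22.0 − 9) = 380.0/13.0 = 29.231 mL/cmH2O.
τ = R × C = 12.857 × 0.02923 L/cmH2O = 0.3758 s.
Fraction remaining = e^(−Te/τ) = e^(−0.39/0.3758) = 0.3542; trapped volume = 380.0 × 0.3542 = 134.6 mL.
Additional alveolar pressure from trapping ≈ V_trapped / C = 134.6 / 29.231 = 4.605 cmH2O.

4.6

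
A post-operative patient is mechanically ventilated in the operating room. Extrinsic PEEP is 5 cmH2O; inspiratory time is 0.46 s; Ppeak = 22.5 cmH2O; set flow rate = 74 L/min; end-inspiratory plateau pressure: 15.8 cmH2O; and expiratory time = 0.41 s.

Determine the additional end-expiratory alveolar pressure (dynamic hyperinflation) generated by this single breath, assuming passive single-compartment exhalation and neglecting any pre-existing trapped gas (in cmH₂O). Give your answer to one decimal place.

Flow: 74 L/min ÷ 60 = 1.2333 L/s.
Vt = flow × Ti = 1.2333 L/s × 0.46 s × 1000 mL/L = 567.32 mL.
R = (PIP − Pplat)/V̇ = (22.5 − 15.8) / 1.2333 = 6.7/1.2333 = 5.433 cmH2O·s/L.
C = Vt/(Pplat − PEEP) = 567.32 / (15.8 − 5) = 567.32/10.8 = 52.53 mL/cmH2O.
τ = R × C = 5.433 × 0.05253 L/cmH2O = 0.2854 s.
Fraction remaining = e^(−Te/τ) = e^(−0.41/0.2854) = 0.2377; trapped volume = 567.32 × 0.2377 = 134.85 mL.
Additional alveolar pressure from trapping ≈ V_trapped / C = 134.85 / 52.53 = 2.567 cmH2O.

2.6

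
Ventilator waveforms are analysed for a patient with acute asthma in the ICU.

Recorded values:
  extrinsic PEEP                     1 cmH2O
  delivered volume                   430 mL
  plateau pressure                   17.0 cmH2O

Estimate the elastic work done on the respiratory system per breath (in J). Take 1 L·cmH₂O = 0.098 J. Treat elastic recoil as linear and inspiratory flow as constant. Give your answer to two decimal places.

Elastic work ≈ ½ × (Pplat − PEEP) × Vt = 0.5 × (17.0 − 1) × 0.430 L = 0.5 × 16.0 × 0.430 = 3.44 L·cmH2O.
× 0.098 J/(L·cmH2O) → 0.3371 J.

0.34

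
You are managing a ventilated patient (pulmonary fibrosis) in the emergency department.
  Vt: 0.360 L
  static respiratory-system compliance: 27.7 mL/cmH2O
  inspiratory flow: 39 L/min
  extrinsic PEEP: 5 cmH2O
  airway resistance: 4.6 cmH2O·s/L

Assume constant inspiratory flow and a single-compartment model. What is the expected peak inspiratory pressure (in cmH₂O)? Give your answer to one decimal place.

21.0

Flow: 39 L/min ÷ 60 = 0.65 L/s.
Equation of motion (constant flow): PIP = Vt/C + R·V̇ + PEEP.
PIP = 360/27.7 + 4.6×0.65 + 5 = 12.996 + 2.99 + 5 = 20.986 cmH2O.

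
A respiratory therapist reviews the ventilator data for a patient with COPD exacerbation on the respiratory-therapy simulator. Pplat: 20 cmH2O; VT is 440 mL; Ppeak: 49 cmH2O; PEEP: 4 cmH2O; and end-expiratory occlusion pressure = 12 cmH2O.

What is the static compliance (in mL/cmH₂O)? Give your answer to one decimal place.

End-expiratory occlusion gives total PEEP = 12 cmH2O (intrinsic PEEP = 12 − 4 = 8). Use total PEEP for the elastic gradient.
Cstat = Vt / (Pplat − PEEPtotal) = 440 / (20 − 12) = 440 / 8.0 = 55.0 mL/cmH2O.

55.0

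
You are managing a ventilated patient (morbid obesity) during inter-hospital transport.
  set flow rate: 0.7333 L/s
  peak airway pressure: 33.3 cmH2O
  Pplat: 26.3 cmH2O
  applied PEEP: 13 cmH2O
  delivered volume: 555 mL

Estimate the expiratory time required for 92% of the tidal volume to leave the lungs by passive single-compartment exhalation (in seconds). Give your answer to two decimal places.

1.01

R = (PIP − Pplat)/V̇ = (33.3 − 26.3) / 0.7333 = 7.0/0.7333 = 9.546 cmH2O·s/L.
C = Vt/(Pplat − PEEP) = 555.0 / (26.3 − 13) = 555.0/13.3 = 41.729 mL/cmH2O.
τ = R × C = 9.546 × 0.04173 L/cmH2O = 0.3984 s.
t = −τ·ln(1 − 0.92) = −0.3984·ln(0.08) = 1.006 s.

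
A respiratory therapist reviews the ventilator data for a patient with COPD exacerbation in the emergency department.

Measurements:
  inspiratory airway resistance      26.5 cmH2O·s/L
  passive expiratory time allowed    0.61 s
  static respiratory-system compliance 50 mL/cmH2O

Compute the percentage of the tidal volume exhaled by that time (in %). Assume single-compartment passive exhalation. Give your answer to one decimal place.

36.9

τ = R × C = 26.5 × 50 mL/cmH2O = 26.5 × 0.050 L/cmH2O = 1.325 s.
Passive exhalation: V(t)/V₀ = e^(−t/τ) = e^(−0.61/1.325) = 0.631.
Fraction exhaled = 1 − 0.631 = 0.369 → 36.9%.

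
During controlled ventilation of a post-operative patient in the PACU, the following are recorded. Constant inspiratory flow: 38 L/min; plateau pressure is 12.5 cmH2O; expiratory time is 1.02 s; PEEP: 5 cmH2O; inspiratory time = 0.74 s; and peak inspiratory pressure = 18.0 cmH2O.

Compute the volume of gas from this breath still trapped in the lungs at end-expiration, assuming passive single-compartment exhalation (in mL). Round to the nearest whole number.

72

Flow: 38 L/min ÷ 60 = 0.6333 L/s.
Vt = flow × Ti = 0.6333 L/s × 0.74 s × 1000 mL/L = 468.64 mL.
R = (PIP − Pplat)/V̇ = (18.0 − 12.5) / 0.6333 = 5.5/0.6333 = 8.685 cmH2O·s/L.
C = Vt/(Pplat − PEEP) = 468.64 / (12.5 − 5) = 468.64/7.5 = 62.485 mL/cmH2O.
τ = R × C = 8.685 × 0.06249 L/cmH2O = 0.5427 s.
Fraction remaining = e^(−Te/τ) = e^(−1.02/0.5427) = 0.1527.
Trapped volume = 468.64 × 0.1527 = 71.561 mL.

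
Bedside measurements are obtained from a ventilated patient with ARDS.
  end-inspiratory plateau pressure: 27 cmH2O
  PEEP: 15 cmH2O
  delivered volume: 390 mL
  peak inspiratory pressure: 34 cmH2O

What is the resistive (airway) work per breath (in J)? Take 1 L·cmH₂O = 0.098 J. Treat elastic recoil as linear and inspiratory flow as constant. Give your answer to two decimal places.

With constant inspiratory flow the resistive pressure is constant at PIP − Pplat = 34 − 27 = 7.0 cmH2O, so resistive work = 7.0 × 0.390 = 2.73 L·cmH2O.
× 0.098 J/(L·cmH2O) → 0.2675 J.

0.27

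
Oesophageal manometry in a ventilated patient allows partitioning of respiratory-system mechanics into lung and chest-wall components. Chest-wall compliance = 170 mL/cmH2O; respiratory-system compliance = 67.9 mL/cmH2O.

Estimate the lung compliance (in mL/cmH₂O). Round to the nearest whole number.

1/CL = 1/Crs − 1/Ccw.
1/CL = 1/67.9 − 1/170 = 0.008845.
CL = 113.06 mL/cmH2O.

113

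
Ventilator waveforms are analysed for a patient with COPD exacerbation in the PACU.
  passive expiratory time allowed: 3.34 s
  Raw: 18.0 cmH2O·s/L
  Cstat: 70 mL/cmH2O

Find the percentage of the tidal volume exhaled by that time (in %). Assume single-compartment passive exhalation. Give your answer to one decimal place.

τ = R × C = 18.0 × 70 mL/cmH2O = 18.0 × 0.070 L/cmH2O = 1.26 s.
Passive exhalation: V(t)/V₀ = e^(−t/τ) = e^(−3.34/1.26) = 0.0706.
Fraction exhaled = 1 − 0.0706 = 0.9294 → 92.94%.

92.9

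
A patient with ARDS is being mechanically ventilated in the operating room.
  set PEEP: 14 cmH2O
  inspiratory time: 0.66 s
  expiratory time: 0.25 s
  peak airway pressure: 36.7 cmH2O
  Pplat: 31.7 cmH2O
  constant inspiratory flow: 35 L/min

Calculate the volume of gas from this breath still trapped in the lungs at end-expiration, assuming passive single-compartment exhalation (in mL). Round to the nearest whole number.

101

Flow: 35 L/min ÷ 60 = 0.5833 L/s.
Vt = flow × Ti = 0.5833 L/s × 0.66 s × 1000 mL/L = 384.98 mL.
R = (PIP − Pplat)/V̇ = (36.7 − 31.7) / 0.5833 = 5.0/0.5833 = 8.572 cmH2O·s/L.
C = Vt/(Pplat − PEEP) = 384.98 / (31.7 − 14) = 384.98/17.7 = 21.75 mL/cmH2O.
τ = R × C = 8.572 × 0.02175 L/cmH2O = 0.1864 s.
Fraction remaining = e^(−Te/τ) = e^(−0.25/0.1864) = 0.2615.
Trapped volume = 384.98 × 0.2615 = 100.67 mL.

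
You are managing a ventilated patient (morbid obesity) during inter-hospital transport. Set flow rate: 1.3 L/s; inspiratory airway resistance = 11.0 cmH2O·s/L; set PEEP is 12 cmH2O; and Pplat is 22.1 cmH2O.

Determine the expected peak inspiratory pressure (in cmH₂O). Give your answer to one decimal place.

36.4

PIP = Pplat + Raw × flow = 22.1 + 11.0 × 1.3 = 22.1 + 14.3 = 36.4 cmH2O.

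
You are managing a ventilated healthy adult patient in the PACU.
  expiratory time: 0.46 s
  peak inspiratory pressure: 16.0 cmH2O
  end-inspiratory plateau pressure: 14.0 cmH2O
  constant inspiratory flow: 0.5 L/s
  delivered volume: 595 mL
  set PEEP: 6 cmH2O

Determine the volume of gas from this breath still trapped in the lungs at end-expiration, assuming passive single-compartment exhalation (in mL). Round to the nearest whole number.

127

R = (PIP − Pplat)/V̇ = (16.0 − 14.0) / 0.5 = 2.0/0.5 = 4.0 cmH2O·s/L.
C = Vt/(Pplat − PEEP) = 595.0 / (14.0 − 6) = 595.0/8.0 = 74.375 mL/cmH2O.
τ = R × C = 4.0 × 0.07438 L/cmH2O = 0.2975 s.
Fraction remaining = e^(−Te/τ) = e^(−0.46/0.2975) = 0.2131.
Trapped volume = 595.0 × 0.2131 = 126.79 mL.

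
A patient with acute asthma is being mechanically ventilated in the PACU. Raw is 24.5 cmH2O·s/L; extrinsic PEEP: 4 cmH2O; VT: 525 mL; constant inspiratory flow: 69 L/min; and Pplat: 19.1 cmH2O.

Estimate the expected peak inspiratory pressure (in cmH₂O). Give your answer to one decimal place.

Flow: 69 L/min ÷ 60 = 1.15 L/s.
PIP = Pplat + Raw × flow = 19.1 + 24.5 × 1.15 = 19.1 + 28.175 = 47.275 cmH2O.

47.3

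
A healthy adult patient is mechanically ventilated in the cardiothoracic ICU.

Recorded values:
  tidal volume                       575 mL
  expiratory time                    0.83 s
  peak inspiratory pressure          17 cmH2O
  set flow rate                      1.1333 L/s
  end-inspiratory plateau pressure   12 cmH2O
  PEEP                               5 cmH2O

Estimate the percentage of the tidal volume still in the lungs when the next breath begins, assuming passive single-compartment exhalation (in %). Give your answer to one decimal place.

10.1

R = (PIP − Pplat)/V̇ = (17 − 12) / 1.1333 = 5.0/1.1333 = 4.412 cmH2O·s/L.
C = Vt/(Pplat − PEEP) = 575.0 / (12 − 5) = 575.0/7.0 = 82.143 mL/cmH2O.
τ = R × C = 4.412 × 0.08214 L/cmH2O = 0.3624 s.
Fraction remaining at end-expiration = e^(−Te/τ) = e^(−0.83/0.3624) = 0.1012 → 10.12%.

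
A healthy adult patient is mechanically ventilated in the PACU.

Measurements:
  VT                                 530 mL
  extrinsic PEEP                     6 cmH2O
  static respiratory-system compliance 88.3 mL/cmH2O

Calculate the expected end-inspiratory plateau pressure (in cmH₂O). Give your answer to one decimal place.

Pplat = PEEP + Vt / Cstat = 6 + 530 / 88.3 = 6 + 6.002 = 12.002 cmH2O.

12.0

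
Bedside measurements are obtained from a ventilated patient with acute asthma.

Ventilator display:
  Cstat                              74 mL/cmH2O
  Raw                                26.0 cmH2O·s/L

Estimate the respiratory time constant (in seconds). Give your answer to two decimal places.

1.92

τ = R × C = 26.0 × 74 mL/cmH2O = 26.0 × 0.074 L/cmH2O = 1.924 s.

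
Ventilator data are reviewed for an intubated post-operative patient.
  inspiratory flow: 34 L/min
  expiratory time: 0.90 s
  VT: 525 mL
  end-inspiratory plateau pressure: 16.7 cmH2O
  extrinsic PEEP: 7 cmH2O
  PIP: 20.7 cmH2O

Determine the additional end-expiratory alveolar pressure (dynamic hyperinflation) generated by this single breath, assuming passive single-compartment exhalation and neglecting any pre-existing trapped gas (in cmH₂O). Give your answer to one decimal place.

0.9

Flow: 34 L/min ÷ 60 = 0.5667 L/s.
R = (PIP − Pplat)/V̇ = (20.7 − 16.7) / 0.5667 = 4.0/0.5667 = 7.058 cmH2O·s/L.
C = Vt/(Pplat − PEEP) = 525.0 / (16.7 − 7) = 525.0/9.7 = 54.124 mL/cmH2O.
τ = R × C = 7.058 × 0.05412 L/cmH2O = 0.382 s.
Fraction remaining = e^(−Te/τ) = e^(−0.90/0.382) = 0.0948; trapped volume = 525.0 × 0.0948 = 49.77 mL.
Additional alveolar pressure from trapping ≈ V_trapped / C = 49.77 / 54.124 = 0.9196 cmH2O.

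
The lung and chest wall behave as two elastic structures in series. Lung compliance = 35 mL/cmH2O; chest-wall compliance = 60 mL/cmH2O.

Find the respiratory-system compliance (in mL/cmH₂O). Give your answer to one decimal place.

Lung and chest wall are elastances in series: 1/Crs = 1/CL + 1/Ccw.
1/Crs = 1/35 + 1/60 = 0.04524.
Crs = 22.104 mL/cmH2O.

22.1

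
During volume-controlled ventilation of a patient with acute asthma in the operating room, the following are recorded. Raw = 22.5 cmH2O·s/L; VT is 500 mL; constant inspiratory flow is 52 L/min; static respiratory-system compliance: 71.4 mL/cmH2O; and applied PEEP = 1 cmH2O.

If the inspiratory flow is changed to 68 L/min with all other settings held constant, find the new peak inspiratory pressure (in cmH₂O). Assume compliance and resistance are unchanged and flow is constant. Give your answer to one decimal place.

Flow: 52 L/min ÷ 60 = 0.8667 L/s.
New flow: 68 L/min ÷ 60 = 1.1333 L/s.
PIP = Vt/C + R·V̇ + PEEP (constant-flow equation of motion).
Only the resistive term changes: ΔPIP = R × ΔV̇ = 22.5 × (1.1333 − 0.8667) = 22.5 × 0.2666 = 5.999 cmH2O.
Original PIP = 500/71.4 + 22.5×0.8667 + 1 = 27.504 cmH2O; new PIP = 27.504 + (5.999) = 33.503 cmH2O.

33.5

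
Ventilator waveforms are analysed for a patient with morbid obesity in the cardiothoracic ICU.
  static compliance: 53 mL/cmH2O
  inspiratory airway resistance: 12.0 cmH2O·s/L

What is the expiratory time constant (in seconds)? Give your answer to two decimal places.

0.64

τ = R × C = 12.0 × 53 mL/cmH2O = 12.0 × 0.053 L/cmH2O = 0.636 s.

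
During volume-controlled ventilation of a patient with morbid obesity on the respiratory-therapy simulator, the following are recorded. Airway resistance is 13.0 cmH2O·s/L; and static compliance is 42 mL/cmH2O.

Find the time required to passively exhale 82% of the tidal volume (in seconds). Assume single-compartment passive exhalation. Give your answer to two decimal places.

0.94

τ = R × C = 13.0 × 42 mL/cmH2O = 13.0 × 0.042 L/cmH2O = 0.546 s.
Exhaled fraction f = 1 − e^(−t/τ) → t = −τ·ln(1 − f) = −0.546·ln(0.18) = 0.9363 s.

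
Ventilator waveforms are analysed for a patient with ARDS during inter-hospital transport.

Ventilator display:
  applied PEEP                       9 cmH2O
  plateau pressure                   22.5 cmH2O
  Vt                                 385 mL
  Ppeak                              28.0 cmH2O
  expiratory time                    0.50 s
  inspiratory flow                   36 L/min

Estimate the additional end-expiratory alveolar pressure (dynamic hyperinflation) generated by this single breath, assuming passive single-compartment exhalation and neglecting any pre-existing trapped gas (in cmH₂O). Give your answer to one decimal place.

Flow: 36 L/min ÷ 60 = 0.6 L/s.
R = (PIP − Pplat)/V̇ = (28.0 − 22.5) / 0.6 = 5.5/0.6 = 9.167 cmH2O·s/L.
C = Vt/(Pplat − PEEP) = 385.0 / (22.5 − 9) = 385.0/13.5 = 28.519 mL/cmH2O.
τ = R × C = 9.167 × 0.02852 L/cmH2O = 0.2614 s.
Fraction remaining = e^(−Te/τ) = e^(−0.50/0.2614) = 0.1477; trapped volume = 385.0 × 0.1477 = 56.865 mL.
Additional alveolar pressure from trapping ≈ V_trapped / C = 56.865 / 28.519 = 1.994 cmH2O.

2.0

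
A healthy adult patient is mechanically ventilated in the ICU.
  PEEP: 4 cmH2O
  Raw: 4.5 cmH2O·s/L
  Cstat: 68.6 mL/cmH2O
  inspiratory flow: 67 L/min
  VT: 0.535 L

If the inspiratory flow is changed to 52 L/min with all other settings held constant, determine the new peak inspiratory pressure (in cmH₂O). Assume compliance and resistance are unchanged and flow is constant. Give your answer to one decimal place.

15.7

Flow: 67 L/min ÷ 60 = 1.1167 L/s.
New flow: 52 L/min ÷ 60 = 0.8667 L/s.
PIP = Vt/C + R·V̇ + PEEP (constant-flow equation of motion).
Only the resistive term changes: ΔPIP = R × ΔV̇ = 4.5 × (0.8667 − 1.1167) = 4.5 × -0.25 = -1.125 cmH2O.
Original PIP = 535/68.6 + 4.5×1.1167 + 4 = 16.824 cmH2O; new PIP = 16.824 + (-1.125) = 15.699 cmH2O.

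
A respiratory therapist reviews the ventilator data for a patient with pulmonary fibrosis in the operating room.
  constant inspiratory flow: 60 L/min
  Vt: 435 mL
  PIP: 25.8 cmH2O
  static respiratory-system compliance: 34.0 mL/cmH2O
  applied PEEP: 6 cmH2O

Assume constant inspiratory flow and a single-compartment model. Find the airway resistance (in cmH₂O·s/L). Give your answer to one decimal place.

7.0

Flow: 60 L/min ÷ 60 = 1 L/s.
Equation of motion (constant flow): PIP = Vt/C + R·V̇ + PEEP.
R·V̇ = PIP − Vt/C − PEEP = 25.8 − 435/34.0 − 6 = 25.8 − 12.794 − 6 = 7.006 cmH2O.
R = 7.006 / 1 = 7.006 cmH2O·s/L.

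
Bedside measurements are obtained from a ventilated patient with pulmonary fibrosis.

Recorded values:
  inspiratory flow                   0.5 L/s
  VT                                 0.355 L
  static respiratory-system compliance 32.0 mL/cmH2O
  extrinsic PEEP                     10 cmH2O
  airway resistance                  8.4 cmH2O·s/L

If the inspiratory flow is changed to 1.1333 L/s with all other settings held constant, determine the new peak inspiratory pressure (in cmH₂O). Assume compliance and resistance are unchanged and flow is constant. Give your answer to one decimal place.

PIP = Vt/C + R·V̇ + PEEP (constant-flow equation of motion).
Only the resistive term changes: ΔPIP = R × ΔV̇ = 8.4 × (1.1333 − 0.5) = 8.4 × 0.6333 = 5.32 cmH2O.
Original PIP = 355/32.0 + 8.4×0.5 + 10 = 25.294 cmH2O; new PIP = 25.294 + (5.32) = 30.614 cmH2O.

30.6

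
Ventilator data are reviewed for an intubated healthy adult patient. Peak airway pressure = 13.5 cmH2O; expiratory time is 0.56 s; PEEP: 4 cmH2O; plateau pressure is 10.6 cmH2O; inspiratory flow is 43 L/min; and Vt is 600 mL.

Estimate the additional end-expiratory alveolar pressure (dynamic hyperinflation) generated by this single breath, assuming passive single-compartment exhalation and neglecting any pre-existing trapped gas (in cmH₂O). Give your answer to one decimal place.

1.4

Flow: 43 L/min ÷ 60 = 0.7167 L/s.
R = (PIP − Pplat)/V̇ = (13.5 − 10.6) / 0.7167 = 2.9/0.7167 = 4.046 cmH2O·s/L.
C = Vt/(Pplat − PEEP) = 600.0 / (10.6 − 4) = 600.0/6.6 = 90.909 mL/cmH2O.
τ = R × C = 4.046 × 0.09091 L/cmH2O = 0.3678 s.
Fraction remaining = e^(−Te/τ) = e^(−0.56/0.3678) = 0.2182; trapped volume = 600.0 × 0.2182 = 130.92 mL.
Additional alveolar pressure from trapping ≈ V_trapped / C = 130.92 / 90.909 = 1.44 cmH2O.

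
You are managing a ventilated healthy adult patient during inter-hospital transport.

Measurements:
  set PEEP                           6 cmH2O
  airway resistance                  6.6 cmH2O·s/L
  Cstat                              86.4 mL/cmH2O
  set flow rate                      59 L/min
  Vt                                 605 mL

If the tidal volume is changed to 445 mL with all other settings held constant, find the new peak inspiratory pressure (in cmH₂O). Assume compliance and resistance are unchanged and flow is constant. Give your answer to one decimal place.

Flow: 59 L/min ÷ 60 = 0.9833 L/s.
PIP = Vt/C + R·V̇ + PEEP (constant-flow equation of motion).
Only the elastic term changes: ΔPIP = ΔVt / C = (445 − 605) / 86.4 = -1.852 cmH2O.
Original PIP = 605/86.4 + 6.6×0.9833 + 6 = 19.492 cmH2O; new PIP = 19.492 + (-1.852) = 17.64 cmH2O.

17.6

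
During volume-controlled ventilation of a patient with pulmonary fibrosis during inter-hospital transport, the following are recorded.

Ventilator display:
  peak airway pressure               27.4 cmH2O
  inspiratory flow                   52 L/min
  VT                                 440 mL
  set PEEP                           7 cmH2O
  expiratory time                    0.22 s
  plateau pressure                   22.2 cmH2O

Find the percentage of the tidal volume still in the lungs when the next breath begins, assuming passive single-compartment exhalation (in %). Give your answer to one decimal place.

28.2

Flow: 52 L/min ÷ 60 = 0.8667 L/s.
R = (PIP − Pplat)/V̇ = (27.4 − 22.2) / 0.8667 = 5.2/0.8667 = 6.0 cmH2O·s/L.
C = Vt/(Pplat − PEEP) = 440.0 / (22.2 − 7) = 440.0/15.2 = 28.947 mL/cmH2O.
τ = R × C = 6.0 × 0.02895 L/cmH2O = 0.1737 s.
Fraction remaining at end-expiration = e^(−Te/τ) = e^(−0.22/0.1737) = 0.2818 → 28.18%.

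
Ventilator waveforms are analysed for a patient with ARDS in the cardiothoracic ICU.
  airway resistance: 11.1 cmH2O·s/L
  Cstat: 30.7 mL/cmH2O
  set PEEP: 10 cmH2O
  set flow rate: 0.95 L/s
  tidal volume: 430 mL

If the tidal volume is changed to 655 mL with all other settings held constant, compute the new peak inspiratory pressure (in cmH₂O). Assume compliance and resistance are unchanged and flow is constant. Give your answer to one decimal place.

41.9

PIP = Vt/C + R·V̇ + PEEP (constant-flow equation of motion).
Only the elastic term changes: ΔPIP = ΔVt / C = (655 − 430) / 30.7 = 7.329 cmH2O.
Original PIP = 430/30.7 + 11.1×0.95 + 10 = 34.552 cmH2O; new PIP = 34.552 + (7.329) = 41.881 cmH2O.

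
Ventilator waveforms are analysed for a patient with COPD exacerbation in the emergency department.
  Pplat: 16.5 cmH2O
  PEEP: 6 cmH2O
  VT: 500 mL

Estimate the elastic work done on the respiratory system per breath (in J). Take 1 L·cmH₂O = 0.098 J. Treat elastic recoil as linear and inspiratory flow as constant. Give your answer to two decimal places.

0.26

Elastic work ≈ ½ × (Pplat − PEEP) × Vt = 0.5 × (16.5 − 6) × 0.500 L = 0.5 × 10.5 × 0.500 = 2.625 L·cmH2O.
× 0.098 J/(L·cmH2O) → 0.2573 J.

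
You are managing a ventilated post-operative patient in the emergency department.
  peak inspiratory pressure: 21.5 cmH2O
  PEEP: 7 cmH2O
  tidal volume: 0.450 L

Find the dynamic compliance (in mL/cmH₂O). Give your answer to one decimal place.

Dynamic compliance = Vt / (PIP − PEEP) = 450 / (21.5 − 7) = 450 / 14.5 = 31.034 mL/cmH2O.

31.0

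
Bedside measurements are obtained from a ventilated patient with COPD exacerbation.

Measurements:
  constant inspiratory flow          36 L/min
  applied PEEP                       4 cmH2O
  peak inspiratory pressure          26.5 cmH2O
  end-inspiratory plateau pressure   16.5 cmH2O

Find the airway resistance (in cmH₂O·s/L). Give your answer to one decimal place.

Flow: 36 L/min ÷ 60 = 0.6 L/s.
Raw = (PIP − Pplat) / flow = (26.5 − 16.5) / 0.6 = 10.0 / 0.6 = 16.667 cmH2O·s/L.

16.7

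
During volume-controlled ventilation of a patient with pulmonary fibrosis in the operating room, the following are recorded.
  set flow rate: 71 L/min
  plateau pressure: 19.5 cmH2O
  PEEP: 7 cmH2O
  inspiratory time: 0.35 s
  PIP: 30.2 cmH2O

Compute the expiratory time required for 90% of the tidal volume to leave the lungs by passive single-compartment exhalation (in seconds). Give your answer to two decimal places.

Flow: 71 L/min ÷ 60 = 1.1833 L/s.
Vt = flow × Ti = 1.1833 L/s × 0.35 s × 1000 mL/L = 414.16 mL.
R = (PIP − Pplat)/V̇ = (30.2 − 19.5) / 1.1833 = 10.7/1.1833 = 9.043 cmH2O·s/L.
C = Vt/(Pplat − PEEP) = 414.16 / (19.5 − 7) = 414.16/12.5 = 33.133 mL/cmH2O.
τ = R × C = 9.043 × 0.03313 L/cmH2O = 0.2996 s.
t = −τ·ln(1 − 0.90) = −0.2996·ln(0.1) = 0.6899 s.

0.69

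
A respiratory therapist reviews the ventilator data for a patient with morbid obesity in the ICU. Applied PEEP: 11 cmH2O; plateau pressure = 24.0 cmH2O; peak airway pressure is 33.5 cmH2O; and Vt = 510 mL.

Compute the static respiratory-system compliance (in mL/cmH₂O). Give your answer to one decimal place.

39.2

Cstat = Vt / (Pplat − PEEP) = 510 / (24.0 − 11) = 510 / 13.0 = 39.231 mL/cmH2O.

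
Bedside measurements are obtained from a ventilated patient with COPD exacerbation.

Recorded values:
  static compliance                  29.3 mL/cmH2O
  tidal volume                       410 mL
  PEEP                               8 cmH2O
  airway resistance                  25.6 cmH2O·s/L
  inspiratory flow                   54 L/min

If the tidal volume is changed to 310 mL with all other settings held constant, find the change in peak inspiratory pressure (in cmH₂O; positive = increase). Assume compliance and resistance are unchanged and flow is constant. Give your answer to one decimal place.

PIP = Vt/C + R·V̇ + PEEP (constant-flow equation of motion).
Only the elastic term changes: ΔPIP = ΔVt / C = (310 − 410) / 29.3 = -3.413 cmH2O.

-3.4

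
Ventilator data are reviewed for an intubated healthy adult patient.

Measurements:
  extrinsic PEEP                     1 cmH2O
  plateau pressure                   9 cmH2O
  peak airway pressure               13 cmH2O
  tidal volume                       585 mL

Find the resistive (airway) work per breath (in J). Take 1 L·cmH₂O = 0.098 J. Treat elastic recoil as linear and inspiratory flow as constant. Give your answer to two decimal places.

0.23

With constant inspiratory flow the resistive pressure is constant at PIP − Pplat = 13 − 9 = 4.0 cmH2O, so resistive work = 4.0 × 0.585 = 2.34 L·cmH2O.
× 0.098 J/(L·cmH2O) → 0.2293 J.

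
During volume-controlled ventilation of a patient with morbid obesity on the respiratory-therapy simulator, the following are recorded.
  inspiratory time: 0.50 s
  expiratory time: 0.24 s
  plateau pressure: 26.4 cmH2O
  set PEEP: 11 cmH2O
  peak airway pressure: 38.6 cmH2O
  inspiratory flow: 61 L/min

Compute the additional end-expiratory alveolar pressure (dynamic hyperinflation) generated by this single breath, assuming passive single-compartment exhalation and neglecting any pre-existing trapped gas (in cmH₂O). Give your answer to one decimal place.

Flow: 61 L/min ÷ 60 = 1.0167 L/s.
Vt = flow × Ti = 1.0167 L/s × 0.50 s × 1000 mL/L = 508.35 mL.
R = (PIP − Pplat)/V̇ = (38.6 − 26.4) / 1.0167 = 12.2/1.0167 = 12.0 cmH2O·s/L.
C = Vt/(Pplat − PEEP) = 508.35 / (26.4 − 11) = 508.35/15.4 = 33.01 mL/cmH2O.
τ = R × C = 12.0 × 0.03301 L/cmH2O = 0.3961 s.
Fraction remaining = e^(−Te/τ) = e^(−0.24/0.3961) = 0.5456; trapped volume = 508.35 × 0.5456 = 277.36 mL.
Additional alveolar pressure from trapping ≈ V_trapped / C = 277.36 / 33.01 = 8.402 cmH2O.

8.4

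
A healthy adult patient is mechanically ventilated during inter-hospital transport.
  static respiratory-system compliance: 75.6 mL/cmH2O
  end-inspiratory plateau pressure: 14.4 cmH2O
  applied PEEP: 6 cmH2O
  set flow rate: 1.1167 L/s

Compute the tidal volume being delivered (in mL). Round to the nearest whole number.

635

Vt = Cstat × (Pplat − PEEP) = 75.6 × (14.4 − 6) = 75.6 × 8.4 = 635.04 mL.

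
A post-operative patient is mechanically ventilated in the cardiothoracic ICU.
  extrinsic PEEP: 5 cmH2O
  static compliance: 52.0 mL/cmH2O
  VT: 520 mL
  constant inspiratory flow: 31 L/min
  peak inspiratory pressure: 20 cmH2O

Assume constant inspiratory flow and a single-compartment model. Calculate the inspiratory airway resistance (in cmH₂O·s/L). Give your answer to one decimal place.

Flow: 31 L/min ÷ 60 = 0.5167 L/s.
Equation of motion (constant flow): PIP = Vt/C + R·V̇ + PEEP.
R·V̇ = PIP − Vt/C − PEEP = 20 − 520/52.0 − 5 = 20 − 10.0 − 5 = 5.0 cmH2O.
R = 5.0 / 0.5167 = 9.677 cmH2O·s/L.

9.7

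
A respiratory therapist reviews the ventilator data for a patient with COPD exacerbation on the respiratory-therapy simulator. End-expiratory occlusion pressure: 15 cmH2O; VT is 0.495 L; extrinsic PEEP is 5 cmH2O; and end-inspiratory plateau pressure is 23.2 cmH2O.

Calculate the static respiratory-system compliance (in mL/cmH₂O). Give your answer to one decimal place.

End-expiratory occlusion gives total PEEP = 15 cmH2O (intrinsic PEEP = 15 − 5 = 10). Use total PEEP for the elastic gradient.
Cstat = Vt / (Pplat − PEEPtotal) = 495 / (23.2 − 15) = 495 / 8.2 = 60.366 mL/cmH2O.

60.4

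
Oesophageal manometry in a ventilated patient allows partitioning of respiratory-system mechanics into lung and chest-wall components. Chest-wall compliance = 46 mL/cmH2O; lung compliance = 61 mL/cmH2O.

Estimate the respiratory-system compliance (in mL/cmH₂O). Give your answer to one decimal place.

Lung and chest wall are elastances in series: 1/Crs = 1/CL + 1/Ccw.
1/Crs = 1/61 + 1/46 = 0.03813.
Crs = 26.226 mL/cmH2O.

26.2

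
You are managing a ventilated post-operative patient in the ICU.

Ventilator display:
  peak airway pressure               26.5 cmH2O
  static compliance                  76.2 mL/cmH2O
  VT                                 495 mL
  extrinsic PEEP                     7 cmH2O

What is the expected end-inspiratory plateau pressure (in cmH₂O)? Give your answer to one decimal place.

13.5

Pplat = PEEP + Vt / Cstat = 7 + 495 / 76.2 = 7 + 6.496 = 13.496 cmH2O.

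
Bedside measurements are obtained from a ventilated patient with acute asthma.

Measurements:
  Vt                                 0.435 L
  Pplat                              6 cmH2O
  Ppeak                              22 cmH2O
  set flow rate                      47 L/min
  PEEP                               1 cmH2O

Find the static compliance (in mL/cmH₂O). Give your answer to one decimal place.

Cstat = Vt / (Pplat − PEEP) = 435 / (6 − 1) = 435 / 5.0 = 87.0 mL/cmH2O.

87.0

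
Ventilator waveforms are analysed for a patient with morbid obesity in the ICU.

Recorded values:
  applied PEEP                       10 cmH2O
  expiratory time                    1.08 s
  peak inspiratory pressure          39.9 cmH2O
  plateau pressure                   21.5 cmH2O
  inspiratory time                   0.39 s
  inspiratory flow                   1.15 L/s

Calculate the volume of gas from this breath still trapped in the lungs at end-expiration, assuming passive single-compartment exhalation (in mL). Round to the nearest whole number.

79

Vt = flow × Ti = 1.15 L/s × 0.39 s × 1000 mL/L = 448.5 mL.
R = (PIP − Pplat)/V̇ = (39.9 − 21.5) / 1.15 = 18.4/1.15 = 16.0 cmH2O·s/L.
C = Vt/(Pplat − PEEP) = 448.5 / (21.5 − 10) = 448.5/11.5 = 39.0 mL/cmH2O.
τ = R × C = 16.0 × 0.039 L/cmH2O = 0.624 s.
Fraction remaining = e^(−Te/τ) = e^(−1.08/0.624) = 0.1771.
Trapped volume = 448.5 × 0.1771 = 79.429 mL.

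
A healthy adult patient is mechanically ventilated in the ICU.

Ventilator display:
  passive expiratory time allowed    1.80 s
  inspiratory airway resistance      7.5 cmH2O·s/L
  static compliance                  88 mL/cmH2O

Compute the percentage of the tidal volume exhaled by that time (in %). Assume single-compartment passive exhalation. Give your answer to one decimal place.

τ = R × C = 7.5 × 88 mL/cmH2O = 7.5 × 0.088 L/cmH2O = 0.66 s.
Passive exhalation: V(t)/V₀ = e^(−t/τ) = e^(−1.80/0.66) = 0.0654.
Fraction exhaled = 1 − 0.0654 = 0.9346 → 93.46%.

93.5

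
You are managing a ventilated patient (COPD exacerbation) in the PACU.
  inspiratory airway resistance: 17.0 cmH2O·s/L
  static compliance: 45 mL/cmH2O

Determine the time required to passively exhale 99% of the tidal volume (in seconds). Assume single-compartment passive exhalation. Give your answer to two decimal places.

τ = R × C = 17.0 × 45 mL/cmH2O = 17.0 × 0.045 L/cmH2O = 0.765 s.
Exhaled fraction f = 1 − e^(−t/τ) → t = −τ·ln(1 − f) = −0.765·ln(0.01) = 3.523 s.

3.52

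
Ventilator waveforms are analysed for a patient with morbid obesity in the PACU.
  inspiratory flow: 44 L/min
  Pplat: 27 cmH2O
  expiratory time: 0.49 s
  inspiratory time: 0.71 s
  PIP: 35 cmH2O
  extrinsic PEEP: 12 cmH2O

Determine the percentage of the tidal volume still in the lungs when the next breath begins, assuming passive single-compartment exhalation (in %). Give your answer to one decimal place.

27.4

Flow: 44 L/min ÷ 60 = 0.7333 L/s.
Vt = flow × Ti = 0.7333 L/s × 0.71 s × 1000 mL/L = 520.64 mL.
R = (PIP − Pplat)/V̇ = (35 − 27) / 0.7333 = 8.0/0.7333 = 10.91 cmH2O·s/L.
C = Vt/(Pplat − PEEP) = 520.64 / (27 − 12) = 520.64/15.0 = 34.709 mL/cmH2O.
τ = R × C = 10.91 × 0.03471 L/cmH2O = 0.3787 s.
Fraction remaining at end-expiration = e^(−Te/τ) = e^(−0.49/0.3787) = 0.2742 → 27.42%.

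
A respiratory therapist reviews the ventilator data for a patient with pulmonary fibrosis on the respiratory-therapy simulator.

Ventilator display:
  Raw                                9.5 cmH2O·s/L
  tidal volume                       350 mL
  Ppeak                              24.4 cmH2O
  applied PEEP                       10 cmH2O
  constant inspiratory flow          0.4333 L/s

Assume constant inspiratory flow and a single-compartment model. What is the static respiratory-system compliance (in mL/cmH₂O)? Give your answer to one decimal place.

34.0

Equation of motion (constant flow): PIP = Vt/C + R·V̇ + PEEP.
Vt/C = PIP − R·V̇ − PEEP = 24.4 − 9.5×0.4333 − 10 = 24.4 − 4.116 − 10 = 10.284 cmH2O.
C = Vt / 10.284 = 350 / 10.284 = 34.033 mL/cmH2O.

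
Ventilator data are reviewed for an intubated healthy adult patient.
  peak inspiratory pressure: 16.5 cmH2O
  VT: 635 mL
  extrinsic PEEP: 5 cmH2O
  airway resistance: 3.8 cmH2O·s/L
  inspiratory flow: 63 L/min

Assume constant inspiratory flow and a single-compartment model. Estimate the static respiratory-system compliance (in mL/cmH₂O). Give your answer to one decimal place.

Flow: 63 L/min ÷ 60 = 1.05 L/s.
Equation of motion (constant flow): PIP = Vt/C + R·V̇ + PEEP.
Vt/C = PIP − R·V̇ − PEEP = 16.5 − 3.8×1.05 − 5 = 16.5 − 3.99 − 5 = 7.51 cmH2O.
C = Vt / 7.51 = 635 / 7.51 = 84.554 mL/cmH2O.

84.6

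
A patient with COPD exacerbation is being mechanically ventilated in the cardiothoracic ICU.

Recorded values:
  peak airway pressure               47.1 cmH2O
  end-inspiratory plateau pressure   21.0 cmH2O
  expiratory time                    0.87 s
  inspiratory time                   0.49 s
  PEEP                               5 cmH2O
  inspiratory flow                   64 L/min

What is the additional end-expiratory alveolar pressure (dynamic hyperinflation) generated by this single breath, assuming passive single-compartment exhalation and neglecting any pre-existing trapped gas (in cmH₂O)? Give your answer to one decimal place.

Flow: 64 L/min ÷ 60 = 1.0667 L/s.
Vt = flow × Ti = 1.0667 L/s × 0.49 s × 1000 mL/L = 522.68 mL.
R = (PIP − Pplat)/V̇ = (47.1 − 21.0) / 1.0667 = 26.1/1.0667 = 24.468 cmH2O·s/L.
C = Vt/(Pplat − PEEP) = 522.68 / (21.0 − 5) = 522.68/16.0 = 32.668 mL/cmH2O.
τ = R × C = 24.468 × 0.03267 L/cmH2O = 0.7994 s.
Fraction remaining = e^(−Te/τ) = e^(−0.87/0.7994) = 0.3368; trapped volume = 522.68 × 0.3368 = 176.04 mL.
Additional alveolar pressure from trapping ≈ V_trapped / C = 176.04 / 32.668 = 5.389 cmH2O.

5.4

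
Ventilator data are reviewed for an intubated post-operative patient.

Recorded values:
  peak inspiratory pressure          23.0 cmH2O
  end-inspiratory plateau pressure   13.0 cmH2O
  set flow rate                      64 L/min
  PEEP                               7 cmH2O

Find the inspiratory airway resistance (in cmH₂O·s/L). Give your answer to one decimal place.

Flow: 64 L/min ÷ 60 = 1.0667 L/s.
Raw = (PIP − Pplat) / flow = (23.0 − 13.0) / 1.0667 = 10.0 / 1.0667 = 9.375 cmH2O·s/L.

9.4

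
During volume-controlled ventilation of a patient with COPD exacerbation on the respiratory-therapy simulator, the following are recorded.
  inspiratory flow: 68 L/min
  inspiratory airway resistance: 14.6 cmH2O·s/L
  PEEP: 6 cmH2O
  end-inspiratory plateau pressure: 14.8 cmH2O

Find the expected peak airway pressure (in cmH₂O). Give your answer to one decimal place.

31.3

Flow: 68 L/min ÷ 60 = 1.1333 L/s.
PIP = Pplat + Raw × flow = 14.8 + 14.6 × 1.1333 = 14.8 + 16.546 = 31.346 cmH2O.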